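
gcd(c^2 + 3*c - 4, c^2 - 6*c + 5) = c - 1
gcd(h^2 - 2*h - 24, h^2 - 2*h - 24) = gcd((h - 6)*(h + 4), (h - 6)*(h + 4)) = h^2 - 2*h - 24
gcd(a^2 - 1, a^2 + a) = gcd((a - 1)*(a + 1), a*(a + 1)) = a + 1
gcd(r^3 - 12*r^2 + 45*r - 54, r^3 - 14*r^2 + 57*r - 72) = r^2 - 6*r + 9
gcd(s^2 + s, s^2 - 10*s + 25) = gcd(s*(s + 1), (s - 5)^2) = 1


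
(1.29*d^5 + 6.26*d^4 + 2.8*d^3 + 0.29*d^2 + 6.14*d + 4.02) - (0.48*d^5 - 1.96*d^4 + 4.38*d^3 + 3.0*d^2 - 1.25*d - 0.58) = 0.81*d^5 + 8.22*d^4 - 1.58*d^3 - 2.71*d^2 + 7.39*d + 4.6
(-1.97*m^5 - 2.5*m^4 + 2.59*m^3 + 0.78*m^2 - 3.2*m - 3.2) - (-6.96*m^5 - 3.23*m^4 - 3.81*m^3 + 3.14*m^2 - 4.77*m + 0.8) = 4.99*m^5 + 0.73*m^4 + 6.4*m^3 - 2.36*m^2 + 1.57*m - 4.0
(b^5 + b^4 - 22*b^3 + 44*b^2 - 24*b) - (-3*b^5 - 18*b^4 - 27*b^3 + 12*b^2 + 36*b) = 4*b^5 + 19*b^4 + 5*b^3 + 32*b^2 - 60*b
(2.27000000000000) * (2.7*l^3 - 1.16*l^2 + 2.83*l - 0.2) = 6.129*l^3 - 2.6332*l^2 + 6.4241*l - 0.454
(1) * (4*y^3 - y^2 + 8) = 4*y^3 - y^2 + 8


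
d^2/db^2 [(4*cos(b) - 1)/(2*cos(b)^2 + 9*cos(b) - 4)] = (-144*sin(b)^4*cos(b) + 88*sin(b)^4 - 121*sin(b)^2 - 31*cos(b)/2 - 117*cos(3*b)/2 + 8*cos(5*b) + 143)/(-2*sin(b)^2 + 9*cos(b) - 2)^3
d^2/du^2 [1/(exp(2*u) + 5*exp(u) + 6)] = (2*(2*exp(u) + 5)^2*exp(u) - (4*exp(u) + 5)*(exp(2*u) + 5*exp(u) + 6))*exp(u)/(exp(2*u) + 5*exp(u) + 6)^3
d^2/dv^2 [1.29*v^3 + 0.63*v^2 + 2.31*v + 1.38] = 7.74*v + 1.26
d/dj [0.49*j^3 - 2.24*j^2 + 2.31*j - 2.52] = 1.47*j^2 - 4.48*j + 2.31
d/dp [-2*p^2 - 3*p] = -4*p - 3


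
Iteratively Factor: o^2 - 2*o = (o)*(o - 2)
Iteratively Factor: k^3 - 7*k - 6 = (k + 1)*(k^2 - k - 6) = (k - 3)*(k + 1)*(k + 2)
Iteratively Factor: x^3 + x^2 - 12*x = (x + 4)*(x^2 - 3*x) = (x - 3)*(x + 4)*(x)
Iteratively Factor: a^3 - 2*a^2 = (a)*(a^2 - 2*a) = a^2*(a - 2)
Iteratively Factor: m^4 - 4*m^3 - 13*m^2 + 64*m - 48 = (m - 4)*(m^3 - 13*m + 12) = (m - 4)*(m - 1)*(m^2 + m - 12) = (m - 4)*(m - 1)*(m + 4)*(m - 3)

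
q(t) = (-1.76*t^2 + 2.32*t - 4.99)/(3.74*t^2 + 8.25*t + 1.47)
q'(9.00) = -0.01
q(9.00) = -0.33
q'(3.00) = -0.02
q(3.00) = -0.23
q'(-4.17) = -0.48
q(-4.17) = -1.41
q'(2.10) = 0.01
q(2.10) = -0.22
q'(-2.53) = -9.00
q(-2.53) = -4.88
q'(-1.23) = -3.30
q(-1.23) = 3.48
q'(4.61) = -0.02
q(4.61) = -0.27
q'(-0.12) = 141.70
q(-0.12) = -9.92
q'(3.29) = -0.02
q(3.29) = -0.24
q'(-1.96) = -973.30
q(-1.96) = 49.03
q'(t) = (2.32 - 3.52*t)/(3.74*t^2 + 8.25*t + 1.47) + (-7.48*t - 8.25)*(-1.76*t^2 + 2.32*t - 4.99)/(3.74*t^2 + 8.25*t + 1.47)^2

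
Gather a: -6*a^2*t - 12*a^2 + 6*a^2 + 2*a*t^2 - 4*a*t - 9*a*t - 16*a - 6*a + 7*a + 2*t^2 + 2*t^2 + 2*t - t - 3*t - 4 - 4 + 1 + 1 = a^2*(-6*t - 6) + a*(2*t^2 - 13*t - 15) + 4*t^2 - 2*t - 6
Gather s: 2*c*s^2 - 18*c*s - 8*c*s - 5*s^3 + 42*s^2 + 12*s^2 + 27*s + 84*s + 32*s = -5*s^3 + s^2*(2*c + 54) + s*(143 - 26*c)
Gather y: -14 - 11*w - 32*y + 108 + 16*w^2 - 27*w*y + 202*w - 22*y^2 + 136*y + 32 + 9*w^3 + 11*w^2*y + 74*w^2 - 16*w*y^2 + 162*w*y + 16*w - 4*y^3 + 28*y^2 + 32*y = 9*w^3 + 90*w^2 + 207*w - 4*y^3 + y^2*(6 - 16*w) + y*(11*w^2 + 135*w + 136) + 126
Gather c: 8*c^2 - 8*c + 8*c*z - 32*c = 8*c^2 + c*(8*z - 40)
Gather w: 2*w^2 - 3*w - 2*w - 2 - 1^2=2*w^2 - 5*w - 3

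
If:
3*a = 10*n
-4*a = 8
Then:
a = -2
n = -3/5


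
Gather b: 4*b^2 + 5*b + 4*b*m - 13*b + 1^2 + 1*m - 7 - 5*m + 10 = 4*b^2 + b*(4*m - 8) - 4*m + 4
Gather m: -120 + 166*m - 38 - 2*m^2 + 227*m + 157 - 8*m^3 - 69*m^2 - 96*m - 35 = -8*m^3 - 71*m^2 + 297*m - 36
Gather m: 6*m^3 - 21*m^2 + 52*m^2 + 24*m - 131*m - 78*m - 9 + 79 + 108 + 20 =6*m^3 + 31*m^2 - 185*m + 198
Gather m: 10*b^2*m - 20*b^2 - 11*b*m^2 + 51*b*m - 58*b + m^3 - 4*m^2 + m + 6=-20*b^2 - 58*b + m^3 + m^2*(-11*b - 4) + m*(10*b^2 + 51*b + 1) + 6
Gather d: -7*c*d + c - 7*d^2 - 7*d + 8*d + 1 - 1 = c - 7*d^2 + d*(1 - 7*c)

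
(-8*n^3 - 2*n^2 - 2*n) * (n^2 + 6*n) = -8*n^5 - 50*n^4 - 14*n^3 - 12*n^2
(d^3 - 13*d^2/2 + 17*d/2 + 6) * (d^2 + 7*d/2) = d^5 - 3*d^4 - 57*d^3/4 + 143*d^2/4 + 21*d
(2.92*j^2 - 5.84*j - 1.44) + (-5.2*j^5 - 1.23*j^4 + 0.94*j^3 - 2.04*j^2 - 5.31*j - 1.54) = -5.2*j^5 - 1.23*j^4 + 0.94*j^3 + 0.88*j^2 - 11.15*j - 2.98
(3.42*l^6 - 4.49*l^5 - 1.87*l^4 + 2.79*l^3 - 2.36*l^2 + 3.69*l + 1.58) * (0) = 0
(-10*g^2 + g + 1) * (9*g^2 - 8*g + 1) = -90*g^4 + 89*g^3 - 9*g^2 - 7*g + 1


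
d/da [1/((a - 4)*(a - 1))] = (5 - 2*a)/(a^4 - 10*a^3 + 33*a^2 - 40*a + 16)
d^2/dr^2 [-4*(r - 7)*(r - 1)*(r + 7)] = 8 - 24*r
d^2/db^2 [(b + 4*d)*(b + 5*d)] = 2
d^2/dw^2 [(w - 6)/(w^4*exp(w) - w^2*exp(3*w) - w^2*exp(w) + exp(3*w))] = (2*(w - 6)*(-w^4 - 4*w^3 + 3*w^2*exp(2*w) + w^2 + 2*w*exp(2*w) + 2*w - 3*exp(2*w))^2 + (w^4 - w^2*exp(2*w) - w^2 + exp(2*w))*(-2*w^4 - 8*w^3 + 6*w^2*exp(2*w) + 2*w^2 + 4*w*exp(2*w) + 4*w - (w - 6)*(w^4 + 8*w^3 - 9*w^2*exp(2*w) + 11*w^2 - 12*w*exp(2*w) - 4*w + 7*exp(2*w) - 2) - 6*exp(2*w)))*exp(-w)/(w^4 - w^2*exp(2*w) - w^2 + exp(2*w))^3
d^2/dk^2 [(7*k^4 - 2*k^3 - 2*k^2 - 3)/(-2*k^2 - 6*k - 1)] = 4*(-14*k^6 - 126*k^5 - 399*k^4 - 146*k^3 + 9*k^2 + 57*k + 52)/(8*k^6 + 72*k^5 + 228*k^4 + 288*k^3 + 114*k^2 + 18*k + 1)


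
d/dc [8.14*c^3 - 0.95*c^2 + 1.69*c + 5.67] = 24.42*c^2 - 1.9*c + 1.69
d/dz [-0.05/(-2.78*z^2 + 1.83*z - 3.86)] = (0.0915 - 0.278*z)/(2.78*z^2 - 1.83*z + 3.86)^2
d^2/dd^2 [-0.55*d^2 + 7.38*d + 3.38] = -1.10000000000000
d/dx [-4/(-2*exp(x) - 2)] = -1/(2*cosh(x/2)^2)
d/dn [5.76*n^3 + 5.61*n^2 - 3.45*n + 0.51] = 17.28*n^2 + 11.22*n - 3.45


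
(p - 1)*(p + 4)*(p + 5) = p^3 + 8*p^2 + 11*p - 20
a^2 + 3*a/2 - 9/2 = (a - 3/2)*(a + 3)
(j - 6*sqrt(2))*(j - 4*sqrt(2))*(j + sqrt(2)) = j^3 - 9*sqrt(2)*j^2 + 28*j + 48*sqrt(2)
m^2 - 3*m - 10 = (m - 5)*(m + 2)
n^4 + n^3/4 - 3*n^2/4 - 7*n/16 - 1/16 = (n - 1)*(n + 1/4)*(n + 1/2)^2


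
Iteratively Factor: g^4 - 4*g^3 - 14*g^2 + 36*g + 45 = (g - 5)*(g^3 + g^2 - 9*g - 9) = (g - 5)*(g - 3)*(g^2 + 4*g + 3) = (g - 5)*(g - 3)*(g + 3)*(g + 1)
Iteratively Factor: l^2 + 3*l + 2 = (l + 1)*(l + 2)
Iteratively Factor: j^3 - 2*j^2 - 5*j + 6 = (j - 1)*(j^2 - j - 6) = (j - 3)*(j - 1)*(j + 2)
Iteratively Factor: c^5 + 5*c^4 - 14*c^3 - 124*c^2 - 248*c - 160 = (c - 5)*(c^4 + 10*c^3 + 36*c^2 + 56*c + 32) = (c - 5)*(c + 2)*(c^3 + 8*c^2 + 20*c + 16) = (c - 5)*(c + 2)*(c + 4)*(c^2 + 4*c + 4) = (c - 5)*(c + 2)^2*(c + 4)*(c + 2)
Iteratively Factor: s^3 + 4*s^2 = (s + 4)*(s^2) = s*(s + 4)*(s)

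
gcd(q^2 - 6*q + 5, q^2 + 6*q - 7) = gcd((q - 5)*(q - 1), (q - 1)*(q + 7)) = q - 1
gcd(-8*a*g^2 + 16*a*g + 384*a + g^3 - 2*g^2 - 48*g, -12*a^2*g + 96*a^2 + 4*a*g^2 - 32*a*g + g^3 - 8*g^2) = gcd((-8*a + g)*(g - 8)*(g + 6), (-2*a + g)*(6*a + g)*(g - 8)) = g - 8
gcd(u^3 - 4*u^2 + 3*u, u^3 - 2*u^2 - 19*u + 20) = u - 1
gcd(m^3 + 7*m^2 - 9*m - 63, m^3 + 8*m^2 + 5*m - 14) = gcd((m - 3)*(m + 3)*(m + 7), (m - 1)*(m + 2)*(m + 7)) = m + 7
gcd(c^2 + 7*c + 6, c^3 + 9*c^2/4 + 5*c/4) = c + 1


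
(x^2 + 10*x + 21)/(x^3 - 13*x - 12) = (x + 7)/(x^2 - 3*x - 4)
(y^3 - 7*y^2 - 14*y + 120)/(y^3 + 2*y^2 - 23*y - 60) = (y - 6)/(y + 3)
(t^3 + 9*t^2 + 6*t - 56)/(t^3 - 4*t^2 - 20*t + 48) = (t + 7)/(t - 6)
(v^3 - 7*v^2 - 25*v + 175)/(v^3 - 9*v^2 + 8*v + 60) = (v^2 - 2*v - 35)/(v^2 - 4*v - 12)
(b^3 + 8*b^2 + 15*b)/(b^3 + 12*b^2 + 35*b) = (b + 3)/(b + 7)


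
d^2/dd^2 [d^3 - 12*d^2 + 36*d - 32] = 6*d - 24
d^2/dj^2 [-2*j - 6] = 0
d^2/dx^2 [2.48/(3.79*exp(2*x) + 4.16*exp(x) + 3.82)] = (2.48*(7.58*exp(x) + 4.16)*(15.16*exp(x) + 8.32)*exp(x) - (37.5968*exp(x) + 10.3168)*(3.79*exp(2*x) + 4.16*exp(x) + 3.82))*exp(x)/(3.79*exp(2*x) + 4.16*exp(x) + 3.82)^3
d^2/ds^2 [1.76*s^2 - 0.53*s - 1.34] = 3.52000000000000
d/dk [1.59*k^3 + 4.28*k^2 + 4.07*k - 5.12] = 4.77*k^2 + 8.56*k + 4.07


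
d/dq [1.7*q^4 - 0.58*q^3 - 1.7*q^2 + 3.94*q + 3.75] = 6.8*q^3 - 1.74*q^2 - 3.4*q + 3.94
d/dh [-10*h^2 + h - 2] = 1 - 20*h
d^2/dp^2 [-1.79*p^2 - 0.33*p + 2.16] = -3.58000000000000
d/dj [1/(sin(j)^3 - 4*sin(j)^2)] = (8 - 3*sin(j))*cos(j)/((sin(j) - 4)^2*sin(j)^3)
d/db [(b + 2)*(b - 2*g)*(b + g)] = 3*b^2 - 2*b*g + 4*b - 2*g^2 - 2*g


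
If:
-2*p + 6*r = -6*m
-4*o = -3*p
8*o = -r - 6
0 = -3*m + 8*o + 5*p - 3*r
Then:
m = 6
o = 0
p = 0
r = -6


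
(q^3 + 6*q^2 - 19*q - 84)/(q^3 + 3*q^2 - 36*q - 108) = (q^2 + 3*q - 28)/(q^2 - 36)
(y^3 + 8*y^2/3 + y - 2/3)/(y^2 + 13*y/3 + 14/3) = (3*y^2 + 2*y - 1)/(3*y + 7)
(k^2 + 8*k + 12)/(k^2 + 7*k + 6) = (k + 2)/(k + 1)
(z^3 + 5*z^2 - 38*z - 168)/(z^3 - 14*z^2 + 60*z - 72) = (z^2 + 11*z + 28)/(z^2 - 8*z + 12)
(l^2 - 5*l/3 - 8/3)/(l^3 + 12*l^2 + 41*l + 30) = (l - 8/3)/(l^2 + 11*l + 30)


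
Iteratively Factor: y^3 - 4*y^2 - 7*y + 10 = (y - 5)*(y^2 + y - 2) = (y - 5)*(y + 2)*(y - 1)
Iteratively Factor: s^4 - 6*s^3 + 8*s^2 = (s)*(s^3 - 6*s^2 + 8*s) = s*(s - 2)*(s^2 - 4*s) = s^2*(s - 2)*(s - 4)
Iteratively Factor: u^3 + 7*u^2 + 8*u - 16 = (u + 4)*(u^2 + 3*u - 4) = (u + 4)^2*(u - 1)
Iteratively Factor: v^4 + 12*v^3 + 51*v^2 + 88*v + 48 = (v + 4)*(v^3 + 8*v^2 + 19*v + 12) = (v + 1)*(v + 4)*(v^2 + 7*v + 12) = (v + 1)*(v + 4)^2*(v + 3)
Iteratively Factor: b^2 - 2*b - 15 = (b + 3)*(b - 5)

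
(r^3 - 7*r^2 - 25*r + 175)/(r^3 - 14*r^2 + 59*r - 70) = (r + 5)/(r - 2)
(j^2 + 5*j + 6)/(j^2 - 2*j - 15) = (j + 2)/(j - 5)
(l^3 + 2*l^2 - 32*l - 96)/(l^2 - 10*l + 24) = (l^2 + 8*l + 16)/(l - 4)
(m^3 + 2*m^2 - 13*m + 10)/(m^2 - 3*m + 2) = m + 5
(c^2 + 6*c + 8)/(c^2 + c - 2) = (c + 4)/(c - 1)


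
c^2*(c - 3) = c^3 - 3*c^2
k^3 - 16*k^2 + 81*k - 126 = (k - 7)*(k - 6)*(k - 3)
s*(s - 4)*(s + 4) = s^3 - 16*s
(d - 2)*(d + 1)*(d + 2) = d^3 + d^2 - 4*d - 4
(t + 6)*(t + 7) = t^2 + 13*t + 42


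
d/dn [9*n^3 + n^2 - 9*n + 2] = 27*n^2 + 2*n - 9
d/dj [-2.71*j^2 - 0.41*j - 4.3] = -5.42*j - 0.41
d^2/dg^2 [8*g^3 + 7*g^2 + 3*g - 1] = 48*g + 14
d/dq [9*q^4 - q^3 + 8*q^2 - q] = 36*q^3 - 3*q^2 + 16*q - 1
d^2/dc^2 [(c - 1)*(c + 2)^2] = 6*c + 6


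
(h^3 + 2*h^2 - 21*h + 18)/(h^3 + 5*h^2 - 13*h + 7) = (h^2 + 3*h - 18)/(h^2 + 6*h - 7)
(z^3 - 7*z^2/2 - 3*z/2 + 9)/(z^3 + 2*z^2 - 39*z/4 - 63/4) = 2*(z - 2)/(2*z + 7)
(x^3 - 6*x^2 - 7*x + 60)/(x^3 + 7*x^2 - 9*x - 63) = (x^2 - 9*x + 20)/(x^2 + 4*x - 21)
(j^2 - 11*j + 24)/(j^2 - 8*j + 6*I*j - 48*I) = (j - 3)/(j + 6*I)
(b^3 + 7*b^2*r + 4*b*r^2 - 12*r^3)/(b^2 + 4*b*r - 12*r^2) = (-b^2 - b*r + 2*r^2)/(-b + 2*r)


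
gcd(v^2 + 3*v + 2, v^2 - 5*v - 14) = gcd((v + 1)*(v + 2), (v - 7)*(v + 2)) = v + 2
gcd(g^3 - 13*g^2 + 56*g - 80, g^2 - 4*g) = g - 4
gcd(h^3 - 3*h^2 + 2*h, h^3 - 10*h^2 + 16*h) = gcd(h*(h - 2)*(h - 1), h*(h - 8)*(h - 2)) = h^2 - 2*h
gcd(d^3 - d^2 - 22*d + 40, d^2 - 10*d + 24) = d - 4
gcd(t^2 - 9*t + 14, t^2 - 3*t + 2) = t - 2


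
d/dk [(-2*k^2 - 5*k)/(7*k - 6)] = 2*(-7*k^2 + 12*k + 15)/(49*k^2 - 84*k + 36)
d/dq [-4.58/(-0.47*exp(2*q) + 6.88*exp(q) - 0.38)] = (31.5104 - 4.3052*exp(q))*exp(q)/(0.47*exp(2*q) - 6.88*exp(q) + 0.38)^2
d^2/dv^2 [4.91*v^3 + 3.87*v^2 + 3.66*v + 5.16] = 29.46*v + 7.74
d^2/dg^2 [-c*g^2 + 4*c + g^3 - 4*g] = -2*c + 6*g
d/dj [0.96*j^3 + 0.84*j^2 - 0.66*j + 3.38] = 2.88*j^2 + 1.68*j - 0.66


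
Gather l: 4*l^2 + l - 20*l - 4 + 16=4*l^2 - 19*l + 12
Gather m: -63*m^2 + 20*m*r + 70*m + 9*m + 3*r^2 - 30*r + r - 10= -63*m^2 + m*(20*r + 79) + 3*r^2 - 29*r - 10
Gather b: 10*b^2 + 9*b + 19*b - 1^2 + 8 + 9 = 10*b^2 + 28*b + 16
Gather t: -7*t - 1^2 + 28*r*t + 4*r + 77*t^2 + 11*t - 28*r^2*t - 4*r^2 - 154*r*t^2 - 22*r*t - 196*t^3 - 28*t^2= -4*r^2 + 4*r - 196*t^3 + t^2*(49 - 154*r) + t*(-28*r^2 + 6*r + 4) - 1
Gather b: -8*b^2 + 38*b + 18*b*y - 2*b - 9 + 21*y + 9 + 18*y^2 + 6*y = -8*b^2 + b*(18*y + 36) + 18*y^2 + 27*y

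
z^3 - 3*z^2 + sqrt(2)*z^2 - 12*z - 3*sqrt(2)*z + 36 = (z - 3)*(z - 2*sqrt(2))*(z + 3*sqrt(2))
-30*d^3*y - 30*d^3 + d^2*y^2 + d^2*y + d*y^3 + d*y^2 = (-5*d + y)*(6*d + y)*(d*y + d)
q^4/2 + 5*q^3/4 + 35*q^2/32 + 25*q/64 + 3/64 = (q/2 + 1/2)*(q + 1/4)*(q + 1/2)*(q + 3/4)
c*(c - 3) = c^2 - 3*c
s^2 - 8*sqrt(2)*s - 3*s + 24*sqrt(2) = (s - 3)*(s - 8*sqrt(2))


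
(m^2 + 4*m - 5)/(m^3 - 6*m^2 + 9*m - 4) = (m + 5)/(m^2 - 5*m + 4)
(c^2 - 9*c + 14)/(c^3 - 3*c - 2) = (c - 7)/(c^2 + 2*c + 1)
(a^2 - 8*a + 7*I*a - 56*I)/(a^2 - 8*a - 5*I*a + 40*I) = (a + 7*I)/(a - 5*I)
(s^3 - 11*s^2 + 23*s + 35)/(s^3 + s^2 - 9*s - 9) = (s^2 - 12*s + 35)/(s^2 - 9)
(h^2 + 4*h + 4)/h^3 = (h^2 + 4*h + 4)/h^3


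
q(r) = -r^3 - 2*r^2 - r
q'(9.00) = -280.00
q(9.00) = -900.00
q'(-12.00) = -385.00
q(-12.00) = 1452.00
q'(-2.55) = -10.31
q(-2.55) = 6.13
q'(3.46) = -50.75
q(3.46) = -68.82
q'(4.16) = -69.56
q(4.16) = -110.76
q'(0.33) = -2.65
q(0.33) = -0.58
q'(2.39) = -27.70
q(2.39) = -27.47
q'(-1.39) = -1.24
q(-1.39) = 0.21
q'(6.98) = -175.08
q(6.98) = -444.49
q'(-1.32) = -0.95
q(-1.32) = 0.14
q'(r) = -3*r^2 - 4*r - 1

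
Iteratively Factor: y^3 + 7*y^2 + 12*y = (y + 3)*(y^2 + 4*y) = y*(y + 3)*(y + 4)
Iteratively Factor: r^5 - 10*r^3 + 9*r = (r - 1)*(r^4 + r^3 - 9*r^2 - 9*r) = (r - 1)*(r + 3)*(r^3 - 2*r^2 - 3*r) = r*(r - 1)*(r + 3)*(r^2 - 2*r - 3) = r*(r - 1)*(r + 1)*(r + 3)*(r - 3)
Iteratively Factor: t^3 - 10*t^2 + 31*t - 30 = (t - 3)*(t^2 - 7*t + 10) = (t - 3)*(t - 2)*(t - 5)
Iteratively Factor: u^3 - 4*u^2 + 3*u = (u - 3)*(u^2 - u) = u*(u - 3)*(u - 1)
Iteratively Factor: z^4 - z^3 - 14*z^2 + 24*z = (z + 4)*(z^3 - 5*z^2 + 6*z) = (z - 2)*(z + 4)*(z^2 - 3*z) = z*(z - 2)*(z + 4)*(z - 3)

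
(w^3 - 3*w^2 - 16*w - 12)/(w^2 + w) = w - 4 - 12/w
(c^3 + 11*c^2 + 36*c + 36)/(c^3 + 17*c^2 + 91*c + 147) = (c^2 + 8*c + 12)/(c^2 + 14*c + 49)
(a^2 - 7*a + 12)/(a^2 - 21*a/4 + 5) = 4*(a - 3)/(4*a - 5)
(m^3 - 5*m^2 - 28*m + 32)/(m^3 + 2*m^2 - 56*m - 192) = (m - 1)/(m + 6)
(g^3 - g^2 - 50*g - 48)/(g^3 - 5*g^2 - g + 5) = (g^2 - 2*g - 48)/(g^2 - 6*g + 5)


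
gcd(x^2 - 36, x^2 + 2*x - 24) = x + 6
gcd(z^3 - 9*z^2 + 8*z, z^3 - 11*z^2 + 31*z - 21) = z - 1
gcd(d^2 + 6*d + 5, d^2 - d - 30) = d + 5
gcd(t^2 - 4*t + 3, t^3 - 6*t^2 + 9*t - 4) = t - 1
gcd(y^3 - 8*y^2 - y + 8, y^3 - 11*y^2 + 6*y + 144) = y - 8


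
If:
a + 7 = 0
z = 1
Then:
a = -7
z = 1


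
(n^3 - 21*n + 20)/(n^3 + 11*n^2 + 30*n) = (n^2 - 5*n + 4)/(n*(n + 6))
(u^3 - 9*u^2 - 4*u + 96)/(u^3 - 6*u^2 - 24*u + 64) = (u^2 - u - 12)/(u^2 + 2*u - 8)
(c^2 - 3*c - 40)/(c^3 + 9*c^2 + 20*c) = (c - 8)/(c*(c + 4))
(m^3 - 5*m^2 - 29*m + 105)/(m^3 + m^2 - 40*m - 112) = (m^2 + 2*m - 15)/(m^2 + 8*m + 16)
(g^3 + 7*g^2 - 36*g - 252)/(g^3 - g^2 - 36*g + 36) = (g + 7)/(g - 1)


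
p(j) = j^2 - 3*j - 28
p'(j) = 2*j - 3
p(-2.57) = -13.69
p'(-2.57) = -8.14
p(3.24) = -27.22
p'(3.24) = 3.48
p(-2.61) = -13.36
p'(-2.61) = -8.22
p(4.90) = -18.69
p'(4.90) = 6.80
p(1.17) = -30.14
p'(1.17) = -0.66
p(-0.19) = -27.39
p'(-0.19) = -3.38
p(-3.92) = -0.87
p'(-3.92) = -10.84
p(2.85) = -28.43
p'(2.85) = 2.70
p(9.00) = 26.00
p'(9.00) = 15.00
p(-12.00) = 152.00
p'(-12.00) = -27.00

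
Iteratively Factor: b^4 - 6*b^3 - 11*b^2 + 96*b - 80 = (b - 5)*(b^3 - b^2 - 16*b + 16) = (b - 5)*(b + 4)*(b^2 - 5*b + 4) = (b - 5)*(b - 4)*(b + 4)*(b - 1)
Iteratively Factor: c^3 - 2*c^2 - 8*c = (c)*(c^2 - 2*c - 8) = c*(c + 2)*(c - 4)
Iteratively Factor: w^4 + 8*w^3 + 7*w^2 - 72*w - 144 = (w + 4)*(w^3 + 4*w^2 - 9*w - 36) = (w - 3)*(w + 4)*(w^2 + 7*w + 12) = (w - 3)*(w + 3)*(w + 4)*(w + 4)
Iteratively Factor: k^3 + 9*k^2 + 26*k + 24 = (k + 4)*(k^2 + 5*k + 6) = (k + 3)*(k + 4)*(k + 2)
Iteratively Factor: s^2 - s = (s - 1)*(s)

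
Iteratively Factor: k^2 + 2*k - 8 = (k - 2)*(k + 4)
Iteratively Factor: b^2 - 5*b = (b - 5)*(b)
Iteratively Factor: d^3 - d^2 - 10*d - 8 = (d + 1)*(d^2 - 2*d - 8) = (d + 1)*(d + 2)*(d - 4)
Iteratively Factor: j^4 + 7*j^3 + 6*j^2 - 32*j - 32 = (j + 1)*(j^3 + 6*j^2 - 32) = (j + 1)*(j + 4)*(j^2 + 2*j - 8) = (j - 2)*(j + 1)*(j + 4)*(j + 4)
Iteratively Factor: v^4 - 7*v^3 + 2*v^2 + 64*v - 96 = (v - 4)*(v^3 - 3*v^2 - 10*v + 24) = (v - 4)*(v + 3)*(v^2 - 6*v + 8) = (v - 4)*(v - 2)*(v + 3)*(v - 4)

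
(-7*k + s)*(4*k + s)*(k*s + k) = -28*k^3*s - 28*k^3 - 3*k^2*s^2 - 3*k^2*s + k*s^3 + k*s^2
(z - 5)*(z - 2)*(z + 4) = z^3 - 3*z^2 - 18*z + 40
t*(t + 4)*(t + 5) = t^3 + 9*t^2 + 20*t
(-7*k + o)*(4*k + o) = -28*k^2 - 3*k*o + o^2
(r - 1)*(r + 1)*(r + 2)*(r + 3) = r^4 + 5*r^3 + 5*r^2 - 5*r - 6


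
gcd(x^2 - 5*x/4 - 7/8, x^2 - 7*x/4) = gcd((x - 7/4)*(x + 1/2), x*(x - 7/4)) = x - 7/4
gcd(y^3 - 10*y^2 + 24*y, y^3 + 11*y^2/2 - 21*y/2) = y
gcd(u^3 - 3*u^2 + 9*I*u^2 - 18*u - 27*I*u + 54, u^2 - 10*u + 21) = u - 3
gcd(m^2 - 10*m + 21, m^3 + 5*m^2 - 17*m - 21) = m - 3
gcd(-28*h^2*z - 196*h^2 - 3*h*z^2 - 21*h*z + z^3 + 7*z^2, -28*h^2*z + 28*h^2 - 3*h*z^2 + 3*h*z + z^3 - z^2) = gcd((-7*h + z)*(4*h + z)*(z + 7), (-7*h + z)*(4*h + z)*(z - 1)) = -28*h^2 - 3*h*z + z^2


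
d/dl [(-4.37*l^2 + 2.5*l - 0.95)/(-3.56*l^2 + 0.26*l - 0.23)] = (7.7638*l^2 - 4.7538*l - 0.328)/(12.6736*l^4 - 1.8512*l^3 + 1.7052*l^2 - 0.1196*l + 0.0529)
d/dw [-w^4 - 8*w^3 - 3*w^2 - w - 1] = -4*w^3 - 24*w^2 - 6*w - 1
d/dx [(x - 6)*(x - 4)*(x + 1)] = 3*x^2 - 18*x + 14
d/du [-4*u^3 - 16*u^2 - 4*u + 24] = -12*u^2 - 32*u - 4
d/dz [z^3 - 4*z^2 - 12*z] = 3*z^2 - 8*z - 12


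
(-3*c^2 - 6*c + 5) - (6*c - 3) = -3*c^2 - 12*c + 8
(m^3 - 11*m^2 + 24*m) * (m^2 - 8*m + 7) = m^5 - 19*m^4 + 119*m^3 - 269*m^2 + 168*m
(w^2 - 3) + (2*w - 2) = w^2 + 2*w - 5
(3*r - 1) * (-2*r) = -6*r^2 + 2*r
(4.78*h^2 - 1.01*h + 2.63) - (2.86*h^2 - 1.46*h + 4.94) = 1.92*h^2 + 0.45*h - 2.31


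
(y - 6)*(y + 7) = y^2 + y - 42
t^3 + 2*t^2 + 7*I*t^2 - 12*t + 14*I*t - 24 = (t + 2)*(t + 3*I)*(t + 4*I)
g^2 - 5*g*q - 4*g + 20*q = (g - 4)*(g - 5*q)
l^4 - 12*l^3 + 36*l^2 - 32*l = l*(l - 8)*(l - 2)^2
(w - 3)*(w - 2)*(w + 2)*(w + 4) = w^4 + w^3 - 16*w^2 - 4*w + 48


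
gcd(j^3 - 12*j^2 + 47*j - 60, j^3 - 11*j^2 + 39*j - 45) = j^2 - 8*j + 15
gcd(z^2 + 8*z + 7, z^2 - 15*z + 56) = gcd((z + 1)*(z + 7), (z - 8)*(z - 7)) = 1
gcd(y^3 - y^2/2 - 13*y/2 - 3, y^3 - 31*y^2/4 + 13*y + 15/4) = y - 3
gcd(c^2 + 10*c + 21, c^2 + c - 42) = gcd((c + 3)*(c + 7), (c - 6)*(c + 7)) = c + 7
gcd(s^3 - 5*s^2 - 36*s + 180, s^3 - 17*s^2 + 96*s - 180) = s^2 - 11*s + 30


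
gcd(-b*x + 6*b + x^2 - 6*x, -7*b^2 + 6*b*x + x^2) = -b + x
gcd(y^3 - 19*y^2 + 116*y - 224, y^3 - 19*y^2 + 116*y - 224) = y^3 - 19*y^2 + 116*y - 224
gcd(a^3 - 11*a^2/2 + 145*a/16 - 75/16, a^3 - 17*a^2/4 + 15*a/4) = a^2 - 17*a/4 + 15/4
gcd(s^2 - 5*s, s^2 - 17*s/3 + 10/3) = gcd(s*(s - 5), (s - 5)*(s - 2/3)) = s - 5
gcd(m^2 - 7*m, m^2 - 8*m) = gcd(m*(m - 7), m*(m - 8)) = m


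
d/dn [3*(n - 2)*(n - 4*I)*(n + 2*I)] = 9*n^2 + 12*n*(-1 - I) + 24 + 12*I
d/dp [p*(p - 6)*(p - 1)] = 3*p^2 - 14*p + 6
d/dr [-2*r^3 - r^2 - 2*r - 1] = -6*r^2 - 2*r - 2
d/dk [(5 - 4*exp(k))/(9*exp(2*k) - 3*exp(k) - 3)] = (4*exp(2*k) - 10*exp(k) + 3)*exp(k)/(9*exp(4*k) - 6*exp(3*k) - 5*exp(2*k) + 2*exp(k) + 1)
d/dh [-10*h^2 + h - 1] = 1 - 20*h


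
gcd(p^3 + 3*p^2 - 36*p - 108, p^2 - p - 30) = p - 6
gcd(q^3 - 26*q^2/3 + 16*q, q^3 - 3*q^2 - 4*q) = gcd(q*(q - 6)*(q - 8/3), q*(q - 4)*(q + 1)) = q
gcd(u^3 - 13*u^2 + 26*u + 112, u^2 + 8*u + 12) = u + 2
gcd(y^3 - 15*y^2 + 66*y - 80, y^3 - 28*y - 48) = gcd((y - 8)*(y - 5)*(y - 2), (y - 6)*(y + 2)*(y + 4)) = 1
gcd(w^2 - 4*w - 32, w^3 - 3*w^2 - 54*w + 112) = w - 8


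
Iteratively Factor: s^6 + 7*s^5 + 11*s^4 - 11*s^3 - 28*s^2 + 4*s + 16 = (s + 4)*(s^5 + 3*s^4 - s^3 - 7*s^2 + 4) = (s + 2)*(s + 4)*(s^4 + s^3 - 3*s^2 - s + 2) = (s + 2)^2*(s + 4)*(s^3 - s^2 - s + 1) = (s - 1)*(s + 2)^2*(s + 4)*(s^2 - 1) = (s - 1)^2*(s + 2)^2*(s + 4)*(s + 1)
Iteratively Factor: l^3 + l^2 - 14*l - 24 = (l + 3)*(l^2 - 2*l - 8) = (l - 4)*(l + 3)*(l + 2)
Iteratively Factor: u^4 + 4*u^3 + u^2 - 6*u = (u)*(u^3 + 4*u^2 + u - 6) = u*(u + 2)*(u^2 + 2*u - 3) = u*(u - 1)*(u + 2)*(u + 3)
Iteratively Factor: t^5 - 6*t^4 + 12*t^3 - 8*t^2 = (t - 2)*(t^4 - 4*t^3 + 4*t^2) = t*(t - 2)*(t^3 - 4*t^2 + 4*t) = t^2*(t - 2)*(t^2 - 4*t + 4) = t^2*(t - 2)^2*(t - 2)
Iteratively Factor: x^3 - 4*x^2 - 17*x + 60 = (x - 5)*(x^2 + x - 12) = (x - 5)*(x + 4)*(x - 3)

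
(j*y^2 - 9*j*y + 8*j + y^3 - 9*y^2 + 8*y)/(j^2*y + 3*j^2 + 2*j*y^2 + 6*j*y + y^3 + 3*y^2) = (y^2 - 9*y + 8)/(j*y + 3*j + y^2 + 3*y)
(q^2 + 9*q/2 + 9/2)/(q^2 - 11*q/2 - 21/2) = (q + 3)/(q - 7)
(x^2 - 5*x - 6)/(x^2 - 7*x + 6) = (x + 1)/(x - 1)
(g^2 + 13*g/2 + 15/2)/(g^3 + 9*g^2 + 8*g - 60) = (g + 3/2)/(g^2 + 4*g - 12)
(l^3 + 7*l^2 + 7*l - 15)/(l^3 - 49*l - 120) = (l - 1)/(l - 8)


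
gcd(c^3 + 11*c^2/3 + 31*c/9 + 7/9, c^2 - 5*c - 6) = c + 1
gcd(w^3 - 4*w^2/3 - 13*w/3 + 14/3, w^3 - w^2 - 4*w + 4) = w^2 + w - 2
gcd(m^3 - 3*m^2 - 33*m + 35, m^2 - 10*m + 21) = m - 7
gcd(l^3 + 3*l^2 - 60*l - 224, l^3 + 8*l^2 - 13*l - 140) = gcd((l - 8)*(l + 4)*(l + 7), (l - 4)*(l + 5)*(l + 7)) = l + 7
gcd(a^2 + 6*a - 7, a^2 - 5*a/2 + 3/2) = a - 1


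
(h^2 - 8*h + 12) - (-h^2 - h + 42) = 2*h^2 - 7*h - 30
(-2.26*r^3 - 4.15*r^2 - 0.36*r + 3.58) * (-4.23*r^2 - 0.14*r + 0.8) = 9.5598*r^5 + 17.8709*r^4 + 0.2958*r^3 - 18.413*r^2 - 0.7892*r + 2.864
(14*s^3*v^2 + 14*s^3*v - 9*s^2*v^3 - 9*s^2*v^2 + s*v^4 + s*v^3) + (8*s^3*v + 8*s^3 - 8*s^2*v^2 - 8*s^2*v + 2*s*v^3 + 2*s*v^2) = 14*s^3*v^2 + 22*s^3*v + 8*s^3 - 9*s^2*v^3 - 17*s^2*v^2 - 8*s^2*v + s*v^4 + 3*s*v^3 + 2*s*v^2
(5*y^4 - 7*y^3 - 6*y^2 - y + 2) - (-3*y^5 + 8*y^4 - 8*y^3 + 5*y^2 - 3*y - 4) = 3*y^5 - 3*y^4 + y^3 - 11*y^2 + 2*y + 6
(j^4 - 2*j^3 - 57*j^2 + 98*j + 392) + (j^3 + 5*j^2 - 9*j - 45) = j^4 - j^3 - 52*j^2 + 89*j + 347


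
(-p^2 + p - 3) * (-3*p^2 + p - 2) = 3*p^4 - 4*p^3 + 12*p^2 - 5*p + 6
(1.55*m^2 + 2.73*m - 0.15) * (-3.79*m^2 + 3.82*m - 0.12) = -5.8745*m^4 - 4.4257*m^3 + 10.8111*m^2 - 0.9006*m + 0.018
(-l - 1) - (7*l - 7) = 6 - 8*l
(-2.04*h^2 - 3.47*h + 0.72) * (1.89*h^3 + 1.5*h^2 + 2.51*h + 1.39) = -3.8556*h^5 - 9.6183*h^4 - 8.9646*h^3 - 10.4653*h^2 - 3.0161*h + 1.0008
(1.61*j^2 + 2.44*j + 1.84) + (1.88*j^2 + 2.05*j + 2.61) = 3.49*j^2 + 4.49*j + 4.45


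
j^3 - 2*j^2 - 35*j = j*(j - 7)*(j + 5)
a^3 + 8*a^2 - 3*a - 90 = (a - 3)*(a + 5)*(a + 6)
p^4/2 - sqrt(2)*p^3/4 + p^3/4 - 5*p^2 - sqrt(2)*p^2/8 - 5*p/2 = p*(p/2 + sqrt(2))*(p + 1/2)*(p - 5*sqrt(2)/2)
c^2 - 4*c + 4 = (c - 2)^2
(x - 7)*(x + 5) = x^2 - 2*x - 35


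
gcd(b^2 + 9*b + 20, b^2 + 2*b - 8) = b + 4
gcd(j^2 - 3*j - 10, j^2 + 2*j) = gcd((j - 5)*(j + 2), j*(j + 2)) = j + 2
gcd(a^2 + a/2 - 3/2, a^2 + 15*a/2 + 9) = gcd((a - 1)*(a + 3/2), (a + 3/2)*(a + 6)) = a + 3/2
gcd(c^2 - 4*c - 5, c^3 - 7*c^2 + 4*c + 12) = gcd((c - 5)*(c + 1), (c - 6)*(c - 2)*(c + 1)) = c + 1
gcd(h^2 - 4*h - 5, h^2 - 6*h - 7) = h + 1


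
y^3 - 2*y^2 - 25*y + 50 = (y - 5)*(y - 2)*(y + 5)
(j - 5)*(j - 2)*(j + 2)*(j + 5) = j^4 - 29*j^2 + 100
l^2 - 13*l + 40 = (l - 8)*(l - 5)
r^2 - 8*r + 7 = (r - 7)*(r - 1)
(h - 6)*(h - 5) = h^2 - 11*h + 30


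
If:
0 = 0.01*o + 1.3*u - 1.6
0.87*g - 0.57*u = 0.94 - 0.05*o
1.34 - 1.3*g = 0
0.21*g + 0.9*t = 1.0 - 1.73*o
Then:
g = 1.03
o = 13.69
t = -25.45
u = 1.13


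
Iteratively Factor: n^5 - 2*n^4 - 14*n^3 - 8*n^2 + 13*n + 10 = (n - 1)*(n^4 - n^3 - 15*n^2 - 23*n - 10) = (n - 5)*(n - 1)*(n^3 + 4*n^2 + 5*n + 2) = (n - 5)*(n - 1)*(n + 1)*(n^2 + 3*n + 2) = (n - 5)*(n - 1)*(n + 1)*(n + 2)*(n + 1)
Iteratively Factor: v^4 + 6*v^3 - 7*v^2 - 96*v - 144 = (v - 4)*(v^3 + 10*v^2 + 33*v + 36) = (v - 4)*(v + 3)*(v^2 + 7*v + 12) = (v - 4)*(v + 3)^2*(v + 4)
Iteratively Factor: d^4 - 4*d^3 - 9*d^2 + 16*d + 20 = (d + 2)*(d^3 - 6*d^2 + 3*d + 10) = (d + 1)*(d + 2)*(d^2 - 7*d + 10) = (d - 2)*(d + 1)*(d + 2)*(d - 5)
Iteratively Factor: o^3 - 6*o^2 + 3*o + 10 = (o - 2)*(o^2 - 4*o - 5) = (o - 2)*(o + 1)*(o - 5)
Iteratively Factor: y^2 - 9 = (y - 3)*(y + 3)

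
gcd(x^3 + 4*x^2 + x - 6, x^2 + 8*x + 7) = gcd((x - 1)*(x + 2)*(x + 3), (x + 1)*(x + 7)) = 1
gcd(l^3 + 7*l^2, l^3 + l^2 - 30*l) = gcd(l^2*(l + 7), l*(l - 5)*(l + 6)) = l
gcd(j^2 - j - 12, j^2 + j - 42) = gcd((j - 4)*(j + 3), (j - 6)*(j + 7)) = 1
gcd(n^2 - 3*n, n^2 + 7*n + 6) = 1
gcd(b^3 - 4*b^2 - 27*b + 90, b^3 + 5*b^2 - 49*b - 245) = b + 5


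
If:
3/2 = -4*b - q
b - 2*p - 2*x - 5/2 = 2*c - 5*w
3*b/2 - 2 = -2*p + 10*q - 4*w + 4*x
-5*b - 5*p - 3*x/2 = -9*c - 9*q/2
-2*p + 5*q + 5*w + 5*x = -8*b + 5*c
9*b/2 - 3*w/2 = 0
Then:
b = -2953/18095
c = -13099/18095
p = -139883/72380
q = -30661/36190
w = -8859/18095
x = 261/2585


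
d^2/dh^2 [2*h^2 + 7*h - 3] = 4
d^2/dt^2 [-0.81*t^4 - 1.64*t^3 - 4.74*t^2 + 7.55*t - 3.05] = -9.72*t^2 - 9.84*t - 9.48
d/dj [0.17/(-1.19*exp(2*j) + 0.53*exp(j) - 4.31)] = (0.4046*exp(j) - 0.0901)*exp(j)/(1.19*exp(2*j) - 0.53*exp(j) + 4.31)^2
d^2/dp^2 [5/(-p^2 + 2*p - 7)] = 10*(p^2 - 2*p - 4*(p - 1)^2 + 7)/(p^2 - 2*p + 7)^3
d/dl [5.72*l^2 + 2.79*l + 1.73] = 11.44*l + 2.79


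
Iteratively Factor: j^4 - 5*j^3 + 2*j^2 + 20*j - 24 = (j + 2)*(j^3 - 7*j^2 + 16*j - 12) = (j - 3)*(j + 2)*(j^2 - 4*j + 4) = (j - 3)*(j - 2)*(j + 2)*(j - 2)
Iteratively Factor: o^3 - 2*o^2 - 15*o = (o)*(o^2 - 2*o - 15) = o*(o - 5)*(o + 3)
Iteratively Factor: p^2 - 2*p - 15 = (p + 3)*(p - 5)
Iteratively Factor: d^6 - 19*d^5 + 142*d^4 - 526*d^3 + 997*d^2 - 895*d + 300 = (d - 1)*(d^5 - 18*d^4 + 124*d^3 - 402*d^2 + 595*d - 300) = (d - 5)*(d - 1)*(d^4 - 13*d^3 + 59*d^2 - 107*d + 60) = (d - 5)^2*(d - 1)*(d^3 - 8*d^2 + 19*d - 12) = (d - 5)^2*(d - 4)*(d - 1)*(d^2 - 4*d + 3) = (d - 5)^2*(d - 4)*(d - 1)^2*(d - 3)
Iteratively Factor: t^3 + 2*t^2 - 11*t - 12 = (t - 3)*(t^2 + 5*t + 4) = (t - 3)*(t + 1)*(t + 4)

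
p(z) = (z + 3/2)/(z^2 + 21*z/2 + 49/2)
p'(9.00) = 0.00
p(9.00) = 0.05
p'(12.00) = 0.00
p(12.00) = 0.05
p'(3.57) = -0.00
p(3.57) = 0.07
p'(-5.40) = -0.46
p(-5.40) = 1.28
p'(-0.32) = 0.02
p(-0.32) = 0.06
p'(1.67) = 0.00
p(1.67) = 0.07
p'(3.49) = -0.00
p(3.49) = 0.07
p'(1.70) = 0.00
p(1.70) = 0.07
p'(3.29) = -0.00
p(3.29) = 0.07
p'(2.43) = -0.00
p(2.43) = 0.07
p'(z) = (-2*z - 21/2)*(z + 3/2)/(z^2 + 21*z/2 + 49/2)^2 + 1/(z^2 + 21*z/2 + 49/2)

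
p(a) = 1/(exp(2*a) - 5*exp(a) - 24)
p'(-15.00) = 0.00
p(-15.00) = -0.04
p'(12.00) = 0.00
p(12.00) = 0.00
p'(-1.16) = 0.00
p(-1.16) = -0.04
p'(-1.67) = 0.00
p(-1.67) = -0.04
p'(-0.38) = 0.00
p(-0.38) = -0.04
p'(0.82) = 0.00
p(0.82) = -0.03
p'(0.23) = 0.00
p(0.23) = -0.03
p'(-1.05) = 0.00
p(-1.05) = -0.04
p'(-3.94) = 0.00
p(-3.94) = -0.04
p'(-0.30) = 0.00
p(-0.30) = -0.04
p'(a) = (-2*exp(2*a) + 5*exp(a))/(exp(2*a) - 5*exp(a) - 24)^2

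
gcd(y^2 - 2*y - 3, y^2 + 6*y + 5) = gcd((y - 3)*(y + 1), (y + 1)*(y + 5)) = y + 1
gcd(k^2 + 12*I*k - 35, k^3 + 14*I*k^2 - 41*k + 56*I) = k + 7*I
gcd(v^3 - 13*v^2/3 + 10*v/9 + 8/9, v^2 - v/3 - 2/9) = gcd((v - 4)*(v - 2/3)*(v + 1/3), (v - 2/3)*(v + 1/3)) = v^2 - v/3 - 2/9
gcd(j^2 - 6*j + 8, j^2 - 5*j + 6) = j - 2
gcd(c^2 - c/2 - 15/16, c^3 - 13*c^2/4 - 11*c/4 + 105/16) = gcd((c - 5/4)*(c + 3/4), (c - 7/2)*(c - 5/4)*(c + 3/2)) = c - 5/4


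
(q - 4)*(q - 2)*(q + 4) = q^3 - 2*q^2 - 16*q + 32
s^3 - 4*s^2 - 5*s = s*(s - 5)*(s + 1)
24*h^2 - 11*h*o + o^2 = (-8*h + o)*(-3*h + o)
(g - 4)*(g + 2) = g^2 - 2*g - 8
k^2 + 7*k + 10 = (k + 2)*(k + 5)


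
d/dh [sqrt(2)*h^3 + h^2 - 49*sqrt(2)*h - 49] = 3*sqrt(2)*h^2 + 2*h - 49*sqrt(2)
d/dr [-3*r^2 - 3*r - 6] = -6*r - 3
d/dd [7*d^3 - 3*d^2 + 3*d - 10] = 21*d^2 - 6*d + 3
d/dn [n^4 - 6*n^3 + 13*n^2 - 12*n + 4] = 4*n^3 - 18*n^2 + 26*n - 12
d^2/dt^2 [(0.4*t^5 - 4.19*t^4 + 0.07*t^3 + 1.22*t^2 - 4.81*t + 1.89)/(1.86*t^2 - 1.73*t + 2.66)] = (8.30304*t^7 - 49.585368*t^6 + 130.884132*t^5 - 254.84577*t^4 + 339.405894*t^3 - 354.678492*t^2 + 109.269636*t - 34.393618)/(6.434856*t^6 - 17.955324*t^5 + 44.30799*t^4 - 56.533805*t^3 + 63.36519*t^2 - 36.722364*t + 18.821096)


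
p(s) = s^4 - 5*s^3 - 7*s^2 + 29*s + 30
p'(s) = 4*s^3 - 15*s^2 - 14*s + 29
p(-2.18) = 7.90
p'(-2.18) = -53.21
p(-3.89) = 334.57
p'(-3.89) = -378.98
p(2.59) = 16.28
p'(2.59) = -38.39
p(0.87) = 47.21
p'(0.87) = 8.10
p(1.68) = 43.22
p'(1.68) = -17.89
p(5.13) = 12.10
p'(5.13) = 102.45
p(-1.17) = -3.63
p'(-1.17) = 18.44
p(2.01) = 35.73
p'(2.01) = -27.26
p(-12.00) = 28050.00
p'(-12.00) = -8875.00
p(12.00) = 11466.00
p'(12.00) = 4613.00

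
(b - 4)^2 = b^2 - 8*b + 16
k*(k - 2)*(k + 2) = k^3 - 4*k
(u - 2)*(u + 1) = u^2 - u - 2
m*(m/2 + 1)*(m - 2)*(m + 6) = m^4/2 + 3*m^3 - 2*m^2 - 12*m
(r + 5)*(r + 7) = r^2 + 12*r + 35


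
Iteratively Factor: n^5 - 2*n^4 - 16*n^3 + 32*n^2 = (n + 4)*(n^4 - 6*n^3 + 8*n^2) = (n - 4)*(n + 4)*(n^3 - 2*n^2) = n*(n - 4)*(n + 4)*(n^2 - 2*n) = n*(n - 4)*(n - 2)*(n + 4)*(n)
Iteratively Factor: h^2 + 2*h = (h)*(h + 2)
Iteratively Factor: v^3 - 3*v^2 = (v - 3)*(v^2) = v*(v - 3)*(v)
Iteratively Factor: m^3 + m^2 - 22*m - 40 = (m + 4)*(m^2 - 3*m - 10) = (m + 2)*(m + 4)*(m - 5)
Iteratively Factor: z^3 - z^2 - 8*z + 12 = (z - 2)*(z^2 + z - 6) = (z - 2)*(z + 3)*(z - 2)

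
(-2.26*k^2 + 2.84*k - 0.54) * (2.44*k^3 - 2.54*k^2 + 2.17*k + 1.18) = -5.5144*k^5 + 12.67*k^4 - 13.4354*k^3 + 4.8676*k^2 + 2.1794*k - 0.6372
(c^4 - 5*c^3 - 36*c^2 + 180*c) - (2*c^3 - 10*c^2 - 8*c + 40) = c^4 - 7*c^3 - 26*c^2 + 188*c - 40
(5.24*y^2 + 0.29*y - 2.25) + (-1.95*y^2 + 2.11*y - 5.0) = 3.29*y^2 + 2.4*y - 7.25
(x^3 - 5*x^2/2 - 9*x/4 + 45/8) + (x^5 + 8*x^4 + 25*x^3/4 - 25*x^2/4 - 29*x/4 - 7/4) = x^5 + 8*x^4 + 29*x^3/4 - 35*x^2/4 - 19*x/2 + 31/8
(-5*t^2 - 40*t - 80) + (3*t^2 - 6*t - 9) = -2*t^2 - 46*t - 89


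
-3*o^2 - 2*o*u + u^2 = (-3*o + u)*(o + u)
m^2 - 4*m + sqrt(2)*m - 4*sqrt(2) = (m - 4)*(m + sqrt(2))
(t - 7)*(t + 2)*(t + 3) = t^3 - 2*t^2 - 29*t - 42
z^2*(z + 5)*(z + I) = z^4 + 5*z^3 + I*z^3 + 5*I*z^2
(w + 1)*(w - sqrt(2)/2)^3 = w^4 - 3*sqrt(2)*w^3/2 + w^3 - 3*sqrt(2)*w^2/2 + 3*w^2/2 - sqrt(2)*w/4 + 3*w/2 - sqrt(2)/4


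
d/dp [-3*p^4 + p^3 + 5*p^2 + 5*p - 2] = -12*p^3 + 3*p^2 + 10*p + 5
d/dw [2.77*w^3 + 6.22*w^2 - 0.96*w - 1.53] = 8.31*w^2 + 12.44*w - 0.96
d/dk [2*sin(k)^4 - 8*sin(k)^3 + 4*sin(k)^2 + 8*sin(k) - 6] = 8*(sin(k)^3 - 3*sin(k)^2 + sin(k) + 1)*cos(k)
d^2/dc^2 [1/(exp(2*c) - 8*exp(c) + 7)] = 4*((2 - exp(c))*(exp(2*c) - 8*exp(c) + 7) + 2*(exp(c) - 4)^2*exp(c))*exp(c)/(exp(2*c) - 8*exp(c) + 7)^3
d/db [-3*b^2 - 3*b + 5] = -6*b - 3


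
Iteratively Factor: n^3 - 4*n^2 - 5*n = (n - 5)*(n^2 + n) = n*(n - 5)*(n + 1)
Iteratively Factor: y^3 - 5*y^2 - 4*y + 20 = (y - 2)*(y^2 - 3*y - 10) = (y - 2)*(y + 2)*(y - 5)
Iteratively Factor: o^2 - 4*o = (o)*(o - 4)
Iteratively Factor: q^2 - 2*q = (q)*(q - 2)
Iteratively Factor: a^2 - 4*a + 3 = (a - 1)*(a - 3)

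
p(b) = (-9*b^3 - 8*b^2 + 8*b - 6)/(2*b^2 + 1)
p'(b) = -4*b*(-9*b^3 - 8*b^2 + 8*b - 6)/(2*b^2 + 1)^2 + (-27*b^2 - 16*b + 8)/(2*b^2 + 1) = (-18*b^4 - 43*b^2 + 8*b + 8)/(4*b^4 + 4*b^2 + 1)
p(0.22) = -4.31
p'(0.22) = 6.35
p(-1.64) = -0.15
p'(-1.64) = -6.17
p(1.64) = -8.48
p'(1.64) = -5.52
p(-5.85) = 21.24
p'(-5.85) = -4.68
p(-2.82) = 6.49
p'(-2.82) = -5.23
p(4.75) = -24.13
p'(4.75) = -4.74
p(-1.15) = -3.32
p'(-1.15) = -6.74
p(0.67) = -3.66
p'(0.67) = -2.66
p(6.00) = -30.00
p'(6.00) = -4.66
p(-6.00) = 21.95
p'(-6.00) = -4.68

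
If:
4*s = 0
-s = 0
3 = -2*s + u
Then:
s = 0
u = 3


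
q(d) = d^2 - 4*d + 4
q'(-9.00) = -22.00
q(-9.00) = 121.00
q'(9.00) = 14.00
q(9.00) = 49.00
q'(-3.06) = -10.12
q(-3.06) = 25.60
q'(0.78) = -2.44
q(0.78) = 1.49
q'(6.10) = 8.20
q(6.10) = 16.81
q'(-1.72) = -7.44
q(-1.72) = 13.84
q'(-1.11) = -6.22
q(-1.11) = 9.67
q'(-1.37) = -6.74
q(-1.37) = 11.36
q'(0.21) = -3.58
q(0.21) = 3.20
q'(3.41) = 2.82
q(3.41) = 1.99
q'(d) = 2*d - 4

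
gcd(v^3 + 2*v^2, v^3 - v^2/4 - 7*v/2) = v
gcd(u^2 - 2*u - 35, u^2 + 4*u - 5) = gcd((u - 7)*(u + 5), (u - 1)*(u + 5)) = u + 5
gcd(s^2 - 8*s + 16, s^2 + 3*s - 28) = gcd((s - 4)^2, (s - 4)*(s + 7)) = s - 4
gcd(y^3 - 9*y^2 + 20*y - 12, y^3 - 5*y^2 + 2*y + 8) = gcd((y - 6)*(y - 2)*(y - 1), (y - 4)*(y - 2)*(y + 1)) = y - 2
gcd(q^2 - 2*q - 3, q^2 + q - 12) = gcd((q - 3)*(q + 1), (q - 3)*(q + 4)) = q - 3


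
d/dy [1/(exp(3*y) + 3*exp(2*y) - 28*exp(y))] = (-3*exp(2*y) - 6*exp(y) + 28)*exp(-y)/(exp(2*y) + 3*exp(y) - 28)^2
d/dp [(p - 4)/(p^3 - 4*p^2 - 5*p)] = (-p*(-p^2 + 4*p + 5) + (p - 4)*(-3*p^2 + 8*p + 5))/(p^2*(-p^2 + 4*p + 5)^2)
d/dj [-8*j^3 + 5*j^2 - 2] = 2*j*(5 - 12*j)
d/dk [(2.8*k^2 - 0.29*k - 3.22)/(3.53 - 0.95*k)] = (-2.66*k^2 + 19.768*k - 4.0827)/(0.9025*k^2 - 6.707*k + 12.4609)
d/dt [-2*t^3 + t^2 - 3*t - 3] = -6*t^2 + 2*t - 3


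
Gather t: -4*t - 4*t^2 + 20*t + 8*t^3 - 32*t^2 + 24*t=8*t^3 - 36*t^2 + 40*t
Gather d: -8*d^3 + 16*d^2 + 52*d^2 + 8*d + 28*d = -8*d^3 + 68*d^2 + 36*d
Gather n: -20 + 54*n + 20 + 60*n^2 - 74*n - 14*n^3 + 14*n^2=-14*n^3 + 74*n^2 - 20*n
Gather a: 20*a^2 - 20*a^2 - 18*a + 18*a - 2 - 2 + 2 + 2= 0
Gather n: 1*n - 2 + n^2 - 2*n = n^2 - n - 2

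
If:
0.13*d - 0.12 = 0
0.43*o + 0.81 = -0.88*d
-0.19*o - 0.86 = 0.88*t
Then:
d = 0.92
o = -3.77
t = -0.16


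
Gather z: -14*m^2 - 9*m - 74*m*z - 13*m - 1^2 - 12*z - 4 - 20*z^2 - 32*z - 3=-14*m^2 - 22*m - 20*z^2 + z*(-74*m - 44) - 8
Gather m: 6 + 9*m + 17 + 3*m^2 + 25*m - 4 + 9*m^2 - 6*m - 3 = 12*m^2 + 28*m + 16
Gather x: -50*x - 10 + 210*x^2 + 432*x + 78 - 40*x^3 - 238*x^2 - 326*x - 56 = -40*x^3 - 28*x^2 + 56*x + 12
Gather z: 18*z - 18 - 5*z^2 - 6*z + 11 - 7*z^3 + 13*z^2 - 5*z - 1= -7*z^3 + 8*z^2 + 7*z - 8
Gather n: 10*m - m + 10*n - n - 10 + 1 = 9*m + 9*n - 9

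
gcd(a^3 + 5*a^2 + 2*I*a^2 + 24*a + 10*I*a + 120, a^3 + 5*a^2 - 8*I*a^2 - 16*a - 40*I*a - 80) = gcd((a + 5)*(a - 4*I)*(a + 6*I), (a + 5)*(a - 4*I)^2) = a^2 + a*(5 - 4*I) - 20*I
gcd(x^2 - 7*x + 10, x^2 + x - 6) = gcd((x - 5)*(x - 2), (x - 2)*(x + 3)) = x - 2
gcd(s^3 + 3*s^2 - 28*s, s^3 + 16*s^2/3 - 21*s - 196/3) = s^2 + 3*s - 28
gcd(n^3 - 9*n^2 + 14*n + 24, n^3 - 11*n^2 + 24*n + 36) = n^2 - 5*n - 6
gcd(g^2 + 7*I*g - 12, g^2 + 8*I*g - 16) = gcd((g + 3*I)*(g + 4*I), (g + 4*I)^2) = g + 4*I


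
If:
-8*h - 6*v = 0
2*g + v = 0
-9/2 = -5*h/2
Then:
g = 6/5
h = 9/5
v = -12/5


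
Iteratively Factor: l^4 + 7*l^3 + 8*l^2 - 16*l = (l + 4)*(l^3 + 3*l^2 - 4*l) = (l + 4)^2*(l^2 - l) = l*(l + 4)^2*(l - 1)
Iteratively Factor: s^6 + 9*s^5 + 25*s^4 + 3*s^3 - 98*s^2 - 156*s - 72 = (s - 2)*(s^5 + 11*s^4 + 47*s^3 + 97*s^2 + 96*s + 36) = (s - 2)*(s + 3)*(s^4 + 8*s^3 + 23*s^2 + 28*s + 12) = (s - 2)*(s + 1)*(s + 3)*(s^3 + 7*s^2 + 16*s + 12) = (s - 2)*(s + 1)*(s + 2)*(s + 3)*(s^2 + 5*s + 6) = (s - 2)*(s + 1)*(s + 2)^2*(s + 3)*(s + 3)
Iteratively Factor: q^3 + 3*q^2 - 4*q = (q - 1)*(q^2 + 4*q) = q*(q - 1)*(q + 4)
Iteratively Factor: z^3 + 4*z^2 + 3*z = (z + 3)*(z^2 + z) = (z + 1)*(z + 3)*(z)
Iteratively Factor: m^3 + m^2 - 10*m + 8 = (m - 1)*(m^2 + 2*m - 8) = (m - 2)*(m - 1)*(m + 4)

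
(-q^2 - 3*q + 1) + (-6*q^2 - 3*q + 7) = -7*q^2 - 6*q + 8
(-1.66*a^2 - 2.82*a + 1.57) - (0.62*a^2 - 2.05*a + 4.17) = -2.28*a^2 - 0.77*a - 2.6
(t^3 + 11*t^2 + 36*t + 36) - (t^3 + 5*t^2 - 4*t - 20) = 6*t^2 + 40*t + 56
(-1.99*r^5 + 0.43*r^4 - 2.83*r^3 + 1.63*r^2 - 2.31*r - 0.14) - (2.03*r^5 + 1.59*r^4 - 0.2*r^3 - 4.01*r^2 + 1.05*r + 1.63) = -4.02*r^5 - 1.16*r^4 - 2.63*r^3 + 5.64*r^2 - 3.36*r - 1.77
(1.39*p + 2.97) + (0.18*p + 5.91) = 1.57*p + 8.88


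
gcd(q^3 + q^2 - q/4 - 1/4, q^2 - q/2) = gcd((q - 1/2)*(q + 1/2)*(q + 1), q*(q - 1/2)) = q - 1/2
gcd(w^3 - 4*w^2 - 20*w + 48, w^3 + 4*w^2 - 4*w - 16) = w^2 + 2*w - 8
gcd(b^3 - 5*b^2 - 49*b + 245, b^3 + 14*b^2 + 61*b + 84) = b + 7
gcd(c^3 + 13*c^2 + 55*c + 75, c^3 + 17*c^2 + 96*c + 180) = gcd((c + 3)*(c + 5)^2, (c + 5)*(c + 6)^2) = c + 5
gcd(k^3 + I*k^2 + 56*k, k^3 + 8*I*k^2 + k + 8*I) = k + 8*I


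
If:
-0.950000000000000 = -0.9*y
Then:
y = 1.06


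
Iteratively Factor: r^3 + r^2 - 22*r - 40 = (r + 4)*(r^2 - 3*r - 10) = (r - 5)*(r + 4)*(r + 2)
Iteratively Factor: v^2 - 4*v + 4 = (v - 2)*(v - 2)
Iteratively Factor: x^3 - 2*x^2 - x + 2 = (x - 2)*(x^2 - 1) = (x - 2)*(x + 1)*(x - 1)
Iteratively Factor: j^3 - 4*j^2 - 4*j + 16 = (j - 4)*(j^2 - 4) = (j - 4)*(j - 2)*(j + 2)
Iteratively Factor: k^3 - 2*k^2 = (k)*(k^2 - 2*k) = k^2*(k - 2)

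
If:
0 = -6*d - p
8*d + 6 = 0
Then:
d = -3/4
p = 9/2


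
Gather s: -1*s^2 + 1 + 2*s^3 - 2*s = 2*s^3 - s^2 - 2*s + 1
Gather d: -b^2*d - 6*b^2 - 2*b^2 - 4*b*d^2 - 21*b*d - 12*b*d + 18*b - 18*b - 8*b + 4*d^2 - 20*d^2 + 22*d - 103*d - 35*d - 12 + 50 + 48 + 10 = -8*b^2 - 8*b + d^2*(-4*b - 16) + d*(-b^2 - 33*b - 116) + 96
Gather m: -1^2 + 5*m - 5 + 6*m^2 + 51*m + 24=6*m^2 + 56*m + 18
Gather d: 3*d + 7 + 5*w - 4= 3*d + 5*w + 3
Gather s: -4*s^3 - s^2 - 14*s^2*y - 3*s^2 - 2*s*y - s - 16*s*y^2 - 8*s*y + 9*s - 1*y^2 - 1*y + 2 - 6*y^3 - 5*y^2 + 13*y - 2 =-4*s^3 + s^2*(-14*y - 4) + s*(-16*y^2 - 10*y + 8) - 6*y^3 - 6*y^2 + 12*y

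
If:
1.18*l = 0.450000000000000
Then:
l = 0.38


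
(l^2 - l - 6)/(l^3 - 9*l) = (l + 2)/(l*(l + 3))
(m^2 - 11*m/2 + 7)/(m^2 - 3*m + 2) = (m - 7/2)/(m - 1)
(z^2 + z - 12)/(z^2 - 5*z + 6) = (z + 4)/(z - 2)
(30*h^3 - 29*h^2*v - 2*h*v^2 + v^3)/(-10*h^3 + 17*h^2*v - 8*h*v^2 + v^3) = (-30*h^2 - h*v + v^2)/(10*h^2 - 7*h*v + v^2)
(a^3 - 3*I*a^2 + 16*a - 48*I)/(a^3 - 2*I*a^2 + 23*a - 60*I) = (a + 4*I)/(a + 5*I)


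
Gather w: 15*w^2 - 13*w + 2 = 15*w^2 - 13*w + 2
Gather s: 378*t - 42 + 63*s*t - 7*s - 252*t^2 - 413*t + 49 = s*(63*t - 7) - 252*t^2 - 35*t + 7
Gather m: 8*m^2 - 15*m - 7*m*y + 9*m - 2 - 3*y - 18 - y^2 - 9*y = 8*m^2 + m*(-7*y - 6) - y^2 - 12*y - 20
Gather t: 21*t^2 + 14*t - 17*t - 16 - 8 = 21*t^2 - 3*t - 24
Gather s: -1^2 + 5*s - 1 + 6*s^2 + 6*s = 6*s^2 + 11*s - 2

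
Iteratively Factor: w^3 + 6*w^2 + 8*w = (w + 4)*(w^2 + 2*w) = w*(w + 4)*(w + 2)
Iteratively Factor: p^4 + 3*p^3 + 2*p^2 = (p + 1)*(p^3 + 2*p^2) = p*(p + 1)*(p^2 + 2*p) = p^2*(p + 1)*(p + 2)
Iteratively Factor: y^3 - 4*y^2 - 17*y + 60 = (y - 3)*(y^2 - y - 20) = (y - 5)*(y - 3)*(y + 4)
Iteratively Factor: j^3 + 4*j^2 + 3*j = (j + 1)*(j^2 + 3*j) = (j + 1)*(j + 3)*(j)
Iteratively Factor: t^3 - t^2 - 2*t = (t + 1)*(t^2 - 2*t) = (t - 2)*(t + 1)*(t)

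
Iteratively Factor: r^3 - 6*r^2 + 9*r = (r - 3)*(r^2 - 3*r) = (r - 3)^2*(r)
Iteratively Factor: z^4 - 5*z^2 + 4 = (z - 1)*(z^3 + z^2 - 4*z - 4) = (z - 1)*(z + 1)*(z^2 - 4) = (z - 1)*(z + 1)*(z + 2)*(z - 2)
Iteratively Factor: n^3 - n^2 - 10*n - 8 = (n + 2)*(n^2 - 3*n - 4) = (n + 1)*(n + 2)*(n - 4)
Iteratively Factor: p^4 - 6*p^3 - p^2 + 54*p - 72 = (p + 3)*(p^3 - 9*p^2 + 26*p - 24) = (p - 2)*(p + 3)*(p^2 - 7*p + 12) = (p - 4)*(p - 2)*(p + 3)*(p - 3)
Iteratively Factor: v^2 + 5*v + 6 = (v + 2)*(v + 3)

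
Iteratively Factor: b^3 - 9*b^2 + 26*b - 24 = (b - 2)*(b^2 - 7*b + 12) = (b - 3)*(b - 2)*(b - 4)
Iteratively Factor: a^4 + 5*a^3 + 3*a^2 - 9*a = (a + 3)*(a^3 + 2*a^2 - 3*a) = (a + 3)^2*(a^2 - a) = a*(a + 3)^2*(a - 1)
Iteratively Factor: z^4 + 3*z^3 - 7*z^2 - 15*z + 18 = (z + 3)*(z^3 - 7*z + 6) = (z - 2)*(z + 3)*(z^2 + 2*z - 3) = (z - 2)*(z + 3)^2*(z - 1)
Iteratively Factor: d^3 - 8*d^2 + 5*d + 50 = (d - 5)*(d^2 - 3*d - 10) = (d - 5)^2*(d + 2)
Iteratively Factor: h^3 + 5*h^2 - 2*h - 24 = (h + 4)*(h^2 + h - 6) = (h - 2)*(h + 4)*(h + 3)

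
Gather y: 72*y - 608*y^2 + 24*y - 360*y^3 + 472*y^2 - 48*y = -360*y^3 - 136*y^2 + 48*y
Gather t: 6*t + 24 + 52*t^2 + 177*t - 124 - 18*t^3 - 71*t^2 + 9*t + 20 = -18*t^3 - 19*t^2 + 192*t - 80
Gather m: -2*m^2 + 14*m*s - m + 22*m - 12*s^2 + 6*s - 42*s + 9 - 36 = -2*m^2 + m*(14*s + 21) - 12*s^2 - 36*s - 27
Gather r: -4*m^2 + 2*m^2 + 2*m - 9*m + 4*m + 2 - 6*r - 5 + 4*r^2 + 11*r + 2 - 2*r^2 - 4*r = -2*m^2 - 3*m + 2*r^2 + r - 1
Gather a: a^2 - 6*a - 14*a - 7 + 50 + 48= a^2 - 20*a + 91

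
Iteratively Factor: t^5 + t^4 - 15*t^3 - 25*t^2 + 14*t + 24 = (t + 2)*(t^4 - t^3 - 13*t^2 + t + 12) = (t - 1)*(t + 2)*(t^3 - 13*t - 12) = (t - 4)*(t - 1)*(t + 2)*(t^2 + 4*t + 3) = (t - 4)*(t - 1)*(t + 1)*(t + 2)*(t + 3)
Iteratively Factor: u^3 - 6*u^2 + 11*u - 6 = (u - 3)*(u^2 - 3*u + 2) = (u - 3)*(u - 2)*(u - 1)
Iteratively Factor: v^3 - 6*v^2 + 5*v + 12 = (v + 1)*(v^2 - 7*v + 12) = (v - 3)*(v + 1)*(v - 4)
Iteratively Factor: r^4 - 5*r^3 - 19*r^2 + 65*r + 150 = (r - 5)*(r^3 - 19*r - 30) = (r - 5)*(r + 2)*(r^2 - 2*r - 15) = (r - 5)*(r + 2)*(r + 3)*(r - 5)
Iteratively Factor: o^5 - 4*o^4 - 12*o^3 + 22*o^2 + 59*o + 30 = (o + 1)*(o^4 - 5*o^3 - 7*o^2 + 29*o + 30) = (o + 1)*(o + 2)*(o^3 - 7*o^2 + 7*o + 15) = (o - 3)*(o + 1)*(o + 2)*(o^2 - 4*o - 5) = (o - 3)*(o + 1)^2*(o + 2)*(o - 5)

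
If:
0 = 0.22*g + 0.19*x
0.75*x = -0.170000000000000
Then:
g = 0.20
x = -0.23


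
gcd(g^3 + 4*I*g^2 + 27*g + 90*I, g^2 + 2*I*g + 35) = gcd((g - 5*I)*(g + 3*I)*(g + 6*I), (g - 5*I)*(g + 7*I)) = g - 5*I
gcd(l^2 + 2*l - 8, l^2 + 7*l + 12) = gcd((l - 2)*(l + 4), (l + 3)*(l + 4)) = l + 4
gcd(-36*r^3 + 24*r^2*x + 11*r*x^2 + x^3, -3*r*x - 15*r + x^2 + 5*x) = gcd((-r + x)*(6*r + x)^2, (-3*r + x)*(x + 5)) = 1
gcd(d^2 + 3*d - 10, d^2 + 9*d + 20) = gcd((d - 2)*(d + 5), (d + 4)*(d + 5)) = d + 5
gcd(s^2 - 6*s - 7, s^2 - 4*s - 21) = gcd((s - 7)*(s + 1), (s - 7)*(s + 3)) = s - 7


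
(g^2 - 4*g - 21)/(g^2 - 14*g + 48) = (g^2 - 4*g - 21)/(g^2 - 14*g + 48)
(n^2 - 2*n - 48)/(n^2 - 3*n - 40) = (n + 6)/(n + 5)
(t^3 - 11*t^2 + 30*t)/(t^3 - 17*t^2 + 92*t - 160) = t*(t - 6)/(t^2 - 12*t + 32)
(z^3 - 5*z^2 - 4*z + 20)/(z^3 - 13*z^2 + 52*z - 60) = (z + 2)/(z - 6)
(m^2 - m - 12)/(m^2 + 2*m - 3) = (m - 4)/(m - 1)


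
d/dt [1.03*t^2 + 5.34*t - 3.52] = 2.06*t + 5.34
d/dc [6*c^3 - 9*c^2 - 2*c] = 18*c^2 - 18*c - 2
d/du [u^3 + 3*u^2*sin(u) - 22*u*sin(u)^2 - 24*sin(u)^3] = 3*u^2*cos(u) + 3*u^2 + 6*u*sin(u) - 22*u*sin(2*u) - 72*sin(u)^2*cos(u) - 22*sin(u)^2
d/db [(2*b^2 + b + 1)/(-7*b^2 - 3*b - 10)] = (b^2 - 26*b - 7)/(49*b^4 + 42*b^3 + 149*b^2 + 60*b + 100)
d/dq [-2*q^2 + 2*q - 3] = 2 - 4*q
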